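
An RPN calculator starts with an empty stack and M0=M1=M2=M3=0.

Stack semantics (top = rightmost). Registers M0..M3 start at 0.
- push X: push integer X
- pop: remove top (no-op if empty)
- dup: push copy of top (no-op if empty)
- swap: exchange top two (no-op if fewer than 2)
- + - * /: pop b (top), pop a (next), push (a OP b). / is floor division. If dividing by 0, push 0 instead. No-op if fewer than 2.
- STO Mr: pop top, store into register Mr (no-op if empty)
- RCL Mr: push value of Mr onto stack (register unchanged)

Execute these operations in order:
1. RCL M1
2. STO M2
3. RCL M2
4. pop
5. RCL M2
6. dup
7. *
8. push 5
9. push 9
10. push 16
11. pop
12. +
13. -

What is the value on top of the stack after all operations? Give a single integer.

Answer: -14

Derivation:
After op 1 (RCL M1): stack=[0] mem=[0,0,0,0]
After op 2 (STO M2): stack=[empty] mem=[0,0,0,0]
After op 3 (RCL M2): stack=[0] mem=[0,0,0,0]
After op 4 (pop): stack=[empty] mem=[0,0,0,0]
After op 5 (RCL M2): stack=[0] mem=[0,0,0,0]
After op 6 (dup): stack=[0,0] mem=[0,0,0,0]
After op 7 (*): stack=[0] mem=[0,0,0,0]
After op 8 (push 5): stack=[0,5] mem=[0,0,0,0]
After op 9 (push 9): stack=[0,5,9] mem=[0,0,0,0]
After op 10 (push 16): stack=[0,5,9,16] mem=[0,0,0,0]
After op 11 (pop): stack=[0,5,9] mem=[0,0,0,0]
After op 12 (+): stack=[0,14] mem=[0,0,0,0]
After op 13 (-): stack=[-14] mem=[0,0,0,0]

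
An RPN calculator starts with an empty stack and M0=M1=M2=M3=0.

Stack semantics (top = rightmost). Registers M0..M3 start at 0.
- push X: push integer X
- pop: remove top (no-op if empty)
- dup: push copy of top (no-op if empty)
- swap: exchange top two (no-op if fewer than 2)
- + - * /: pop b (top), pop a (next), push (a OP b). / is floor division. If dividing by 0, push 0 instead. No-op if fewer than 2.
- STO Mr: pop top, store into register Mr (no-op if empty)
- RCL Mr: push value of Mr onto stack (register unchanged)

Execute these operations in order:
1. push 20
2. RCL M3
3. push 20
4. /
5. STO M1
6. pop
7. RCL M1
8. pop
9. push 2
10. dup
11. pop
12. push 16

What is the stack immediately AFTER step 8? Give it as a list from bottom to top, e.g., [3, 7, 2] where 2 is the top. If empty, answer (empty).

After op 1 (push 20): stack=[20] mem=[0,0,0,0]
After op 2 (RCL M3): stack=[20,0] mem=[0,0,0,0]
After op 3 (push 20): stack=[20,0,20] mem=[0,0,0,0]
After op 4 (/): stack=[20,0] mem=[0,0,0,0]
After op 5 (STO M1): stack=[20] mem=[0,0,0,0]
After op 6 (pop): stack=[empty] mem=[0,0,0,0]
After op 7 (RCL M1): stack=[0] mem=[0,0,0,0]
After op 8 (pop): stack=[empty] mem=[0,0,0,0]

(empty)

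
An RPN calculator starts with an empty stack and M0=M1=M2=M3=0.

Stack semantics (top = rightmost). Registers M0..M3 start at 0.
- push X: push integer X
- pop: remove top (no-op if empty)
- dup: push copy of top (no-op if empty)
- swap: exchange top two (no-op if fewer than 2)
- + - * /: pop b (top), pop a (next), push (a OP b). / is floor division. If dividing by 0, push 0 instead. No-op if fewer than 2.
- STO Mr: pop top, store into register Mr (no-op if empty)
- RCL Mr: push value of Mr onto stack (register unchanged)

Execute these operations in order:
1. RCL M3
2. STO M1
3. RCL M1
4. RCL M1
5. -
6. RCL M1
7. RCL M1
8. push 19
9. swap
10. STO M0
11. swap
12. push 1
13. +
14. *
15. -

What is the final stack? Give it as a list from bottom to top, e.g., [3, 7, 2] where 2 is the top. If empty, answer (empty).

After op 1 (RCL M3): stack=[0] mem=[0,0,0,0]
After op 2 (STO M1): stack=[empty] mem=[0,0,0,0]
After op 3 (RCL M1): stack=[0] mem=[0,0,0,0]
After op 4 (RCL M1): stack=[0,0] mem=[0,0,0,0]
After op 5 (-): stack=[0] mem=[0,0,0,0]
After op 6 (RCL M1): stack=[0,0] mem=[0,0,0,0]
After op 7 (RCL M1): stack=[0,0,0] mem=[0,0,0,0]
After op 8 (push 19): stack=[0,0,0,19] mem=[0,0,0,0]
After op 9 (swap): stack=[0,0,19,0] mem=[0,0,0,0]
After op 10 (STO M0): stack=[0,0,19] mem=[0,0,0,0]
After op 11 (swap): stack=[0,19,0] mem=[0,0,0,0]
After op 12 (push 1): stack=[0,19,0,1] mem=[0,0,0,0]
After op 13 (+): stack=[0,19,1] mem=[0,0,0,0]
After op 14 (*): stack=[0,19] mem=[0,0,0,0]
After op 15 (-): stack=[-19] mem=[0,0,0,0]

Answer: [-19]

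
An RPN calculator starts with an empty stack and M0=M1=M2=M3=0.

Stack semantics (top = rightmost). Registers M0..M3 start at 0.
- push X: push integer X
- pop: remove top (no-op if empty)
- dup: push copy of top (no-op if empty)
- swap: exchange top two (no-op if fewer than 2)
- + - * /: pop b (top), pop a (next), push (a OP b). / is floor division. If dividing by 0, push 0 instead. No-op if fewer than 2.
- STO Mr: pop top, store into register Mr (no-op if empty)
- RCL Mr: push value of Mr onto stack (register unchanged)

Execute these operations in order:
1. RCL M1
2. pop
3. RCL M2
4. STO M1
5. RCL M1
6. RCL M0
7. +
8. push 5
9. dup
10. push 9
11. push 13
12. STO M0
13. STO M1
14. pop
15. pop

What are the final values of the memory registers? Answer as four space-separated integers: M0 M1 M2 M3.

Answer: 13 9 0 0

Derivation:
After op 1 (RCL M1): stack=[0] mem=[0,0,0,0]
After op 2 (pop): stack=[empty] mem=[0,0,0,0]
After op 3 (RCL M2): stack=[0] mem=[0,0,0,0]
After op 4 (STO M1): stack=[empty] mem=[0,0,0,0]
After op 5 (RCL M1): stack=[0] mem=[0,0,0,0]
After op 6 (RCL M0): stack=[0,0] mem=[0,0,0,0]
After op 7 (+): stack=[0] mem=[0,0,0,0]
After op 8 (push 5): stack=[0,5] mem=[0,0,0,0]
After op 9 (dup): stack=[0,5,5] mem=[0,0,0,0]
After op 10 (push 9): stack=[0,5,5,9] mem=[0,0,0,0]
After op 11 (push 13): stack=[0,5,5,9,13] mem=[0,0,0,0]
After op 12 (STO M0): stack=[0,5,5,9] mem=[13,0,0,0]
After op 13 (STO M1): stack=[0,5,5] mem=[13,9,0,0]
After op 14 (pop): stack=[0,5] mem=[13,9,0,0]
After op 15 (pop): stack=[0] mem=[13,9,0,0]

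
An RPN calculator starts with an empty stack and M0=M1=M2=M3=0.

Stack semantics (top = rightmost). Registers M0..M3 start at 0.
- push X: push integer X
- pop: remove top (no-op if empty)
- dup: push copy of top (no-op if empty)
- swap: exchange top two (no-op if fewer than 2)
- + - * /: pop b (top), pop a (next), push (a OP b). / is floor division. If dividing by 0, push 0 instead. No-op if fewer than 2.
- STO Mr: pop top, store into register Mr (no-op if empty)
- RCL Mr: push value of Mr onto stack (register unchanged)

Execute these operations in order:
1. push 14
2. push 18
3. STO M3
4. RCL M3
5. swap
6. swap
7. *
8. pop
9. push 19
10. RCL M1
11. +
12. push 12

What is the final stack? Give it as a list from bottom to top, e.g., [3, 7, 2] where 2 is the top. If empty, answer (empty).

Answer: [19, 12]

Derivation:
After op 1 (push 14): stack=[14] mem=[0,0,0,0]
After op 2 (push 18): stack=[14,18] mem=[0,0,0,0]
After op 3 (STO M3): stack=[14] mem=[0,0,0,18]
After op 4 (RCL M3): stack=[14,18] mem=[0,0,0,18]
After op 5 (swap): stack=[18,14] mem=[0,0,0,18]
After op 6 (swap): stack=[14,18] mem=[0,0,0,18]
After op 7 (*): stack=[252] mem=[0,0,0,18]
After op 8 (pop): stack=[empty] mem=[0,0,0,18]
After op 9 (push 19): stack=[19] mem=[0,0,0,18]
After op 10 (RCL M1): stack=[19,0] mem=[0,0,0,18]
After op 11 (+): stack=[19] mem=[0,0,0,18]
After op 12 (push 12): stack=[19,12] mem=[0,0,0,18]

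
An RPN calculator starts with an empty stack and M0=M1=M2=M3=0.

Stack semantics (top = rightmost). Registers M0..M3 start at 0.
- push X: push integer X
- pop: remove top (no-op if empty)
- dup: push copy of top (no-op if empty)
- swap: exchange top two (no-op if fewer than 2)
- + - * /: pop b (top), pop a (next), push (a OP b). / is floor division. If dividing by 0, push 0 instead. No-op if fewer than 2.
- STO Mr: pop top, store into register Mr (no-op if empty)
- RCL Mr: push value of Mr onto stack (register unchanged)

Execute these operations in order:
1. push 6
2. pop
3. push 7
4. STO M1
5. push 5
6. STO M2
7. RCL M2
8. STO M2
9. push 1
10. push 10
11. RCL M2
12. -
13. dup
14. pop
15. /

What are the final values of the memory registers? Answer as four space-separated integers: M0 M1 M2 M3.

Answer: 0 7 5 0

Derivation:
After op 1 (push 6): stack=[6] mem=[0,0,0,0]
After op 2 (pop): stack=[empty] mem=[0,0,0,0]
After op 3 (push 7): stack=[7] mem=[0,0,0,0]
After op 4 (STO M1): stack=[empty] mem=[0,7,0,0]
After op 5 (push 5): stack=[5] mem=[0,7,0,0]
After op 6 (STO M2): stack=[empty] mem=[0,7,5,0]
After op 7 (RCL M2): stack=[5] mem=[0,7,5,0]
After op 8 (STO M2): stack=[empty] mem=[0,7,5,0]
After op 9 (push 1): stack=[1] mem=[0,7,5,0]
After op 10 (push 10): stack=[1,10] mem=[0,7,5,0]
After op 11 (RCL M2): stack=[1,10,5] mem=[0,7,5,0]
After op 12 (-): stack=[1,5] mem=[0,7,5,0]
After op 13 (dup): stack=[1,5,5] mem=[0,7,5,0]
After op 14 (pop): stack=[1,5] mem=[0,7,5,0]
After op 15 (/): stack=[0] mem=[0,7,5,0]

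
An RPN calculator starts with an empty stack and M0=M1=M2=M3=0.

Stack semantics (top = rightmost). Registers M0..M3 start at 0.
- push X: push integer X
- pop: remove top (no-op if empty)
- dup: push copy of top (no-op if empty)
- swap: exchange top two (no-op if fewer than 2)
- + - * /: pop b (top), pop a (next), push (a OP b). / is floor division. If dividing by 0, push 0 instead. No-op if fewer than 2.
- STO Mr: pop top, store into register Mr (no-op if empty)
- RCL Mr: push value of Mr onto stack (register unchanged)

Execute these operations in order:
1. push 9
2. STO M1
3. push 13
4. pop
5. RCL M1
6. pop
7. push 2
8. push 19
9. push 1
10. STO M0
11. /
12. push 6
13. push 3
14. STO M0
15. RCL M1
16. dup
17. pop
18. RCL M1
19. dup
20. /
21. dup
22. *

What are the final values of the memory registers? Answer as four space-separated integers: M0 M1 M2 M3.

Answer: 3 9 0 0

Derivation:
After op 1 (push 9): stack=[9] mem=[0,0,0,0]
After op 2 (STO M1): stack=[empty] mem=[0,9,0,0]
After op 3 (push 13): stack=[13] mem=[0,9,0,0]
After op 4 (pop): stack=[empty] mem=[0,9,0,0]
After op 5 (RCL M1): stack=[9] mem=[0,9,0,0]
After op 6 (pop): stack=[empty] mem=[0,9,0,0]
After op 7 (push 2): stack=[2] mem=[0,9,0,0]
After op 8 (push 19): stack=[2,19] mem=[0,9,0,0]
After op 9 (push 1): stack=[2,19,1] mem=[0,9,0,0]
After op 10 (STO M0): stack=[2,19] mem=[1,9,0,0]
After op 11 (/): stack=[0] mem=[1,9,0,0]
After op 12 (push 6): stack=[0,6] mem=[1,9,0,0]
After op 13 (push 3): stack=[0,6,3] mem=[1,9,0,0]
After op 14 (STO M0): stack=[0,6] mem=[3,9,0,0]
After op 15 (RCL M1): stack=[0,6,9] mem=[3,9,0,0]
After op 16 (dup): stack=[0,6,9,9] mem=[3,9,0,0]
After op 17 (pop): stack=[0,6,9] mem=[3,9,0,0]
After op 18 (RCL M1): stack=[0,6,9,9] mem=[3,9,0,0]
After op 19 (dup): stack=[0,6,9,9,9] mem=[3,9,0,0]
After op 20 (/): stack=[0,6,9,1] mem=[3,9,0,0]
After op 21 (dup): stack=[0,6,9,1,1] mem=[3,9,0,0]
After op 22 (*): stack=[0,6,9,1] mem=[3,9,0,0]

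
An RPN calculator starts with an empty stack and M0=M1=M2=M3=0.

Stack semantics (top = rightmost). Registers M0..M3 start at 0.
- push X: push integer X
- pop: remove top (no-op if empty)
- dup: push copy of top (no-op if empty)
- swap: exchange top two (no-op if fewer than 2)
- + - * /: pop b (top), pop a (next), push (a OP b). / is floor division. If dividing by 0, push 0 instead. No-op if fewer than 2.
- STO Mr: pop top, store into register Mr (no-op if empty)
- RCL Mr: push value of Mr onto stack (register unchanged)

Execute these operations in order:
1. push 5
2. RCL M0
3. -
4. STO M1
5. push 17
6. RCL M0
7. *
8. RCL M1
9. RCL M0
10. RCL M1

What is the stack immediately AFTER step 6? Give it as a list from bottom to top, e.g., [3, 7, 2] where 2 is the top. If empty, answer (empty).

After op 1 (push 5): stack=[5] mem=[0,0,0,0]
After op 2 (RCL M0): stack=[5,0] mem=[0,0,0,0]
After op 3 (-): stack=[5] mem=[0,0,0,0]
After op 4 (STO M1): stack=[empty] mem=[0,5,0,0]
After op 5 (push 17): stack=[17] mem=[0,5,0,0]
After op 6 (RCL M0): stack=[17,0] mem=[0,5,0,0]

[17, 0]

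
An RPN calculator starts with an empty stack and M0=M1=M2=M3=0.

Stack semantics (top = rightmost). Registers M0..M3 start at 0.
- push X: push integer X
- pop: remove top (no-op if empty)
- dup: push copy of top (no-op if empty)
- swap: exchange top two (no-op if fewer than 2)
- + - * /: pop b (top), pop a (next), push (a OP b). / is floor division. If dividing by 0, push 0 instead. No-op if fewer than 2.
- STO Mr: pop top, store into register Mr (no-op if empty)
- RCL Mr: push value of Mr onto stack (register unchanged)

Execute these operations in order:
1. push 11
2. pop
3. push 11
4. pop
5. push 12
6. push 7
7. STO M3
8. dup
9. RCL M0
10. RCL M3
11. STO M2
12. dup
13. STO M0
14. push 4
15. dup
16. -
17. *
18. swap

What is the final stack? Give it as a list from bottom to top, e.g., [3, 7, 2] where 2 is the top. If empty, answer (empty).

After op 1 (push 11): stack=[11] mem=[0,0,0,0]
After op 2 (pop): stack=[empty] mem=[0,0,0,0]
After op 3 (push 11): stack=[11] mem=[0,0,0,0]
After op 4 (pop): stack=[empty] mem=[0,0,0,0]
After op 5 (push 12): stack=[12] mem=[0,0,0,0]
After op 6 (push 7): stack=[12,7] mem=[0,0,0,0]
After op 7 (STO M3): stack=[12] mem=[0,0,0,7]
After op 8 (dup): stack=[12,12] mem=[0,0,0,7]
After op 9 (RCL M0): stack=[12,12,0] mem=[0,0,0,7]
After op 10 (RCL M3): stack=[12,12,0,7] mem=[0,0,0,7]
After op 11 (STO M2): stack=[12,12,0] mem=[0,0,7,7]
After op 12 (dup): stack=[12,12,0,0] mem=[0,0,7,7]
After op 13 (STO M0): stack=[12,12,0] mem=[0,0,7,7]
After op 14 (push 4): stack=[12,12,0,4] mem=[0,0,7,7]
After op 15 (dup): stack=[12,12,0,4,4] mem=[0,0,7,7]
After op 16 (-): stack=[12,12,0,0] mem=[0,0,7,7]
After op 17 (*): stack=[12,12,0] mem=[0,0,7,7]
After op 18 (swap): stack=[12,0,12] mem=[0,0,7,7]

Answer: [12, 0, 12]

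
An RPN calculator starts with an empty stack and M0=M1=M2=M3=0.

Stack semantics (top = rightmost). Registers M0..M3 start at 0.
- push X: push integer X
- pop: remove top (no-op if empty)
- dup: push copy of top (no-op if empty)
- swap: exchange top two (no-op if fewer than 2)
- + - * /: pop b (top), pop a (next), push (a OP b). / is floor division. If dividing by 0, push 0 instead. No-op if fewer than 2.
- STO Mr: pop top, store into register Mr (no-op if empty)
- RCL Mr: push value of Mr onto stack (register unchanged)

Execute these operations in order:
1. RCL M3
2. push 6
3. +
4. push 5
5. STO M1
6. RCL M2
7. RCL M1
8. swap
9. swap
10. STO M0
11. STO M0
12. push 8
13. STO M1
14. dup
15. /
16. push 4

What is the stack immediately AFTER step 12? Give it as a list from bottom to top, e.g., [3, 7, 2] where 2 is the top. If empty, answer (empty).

After op 1 (RCL M3): stack=[0] mem=[0,0,0,0]
After op 2 (push 6): stack=[0,6] mem=[0,0,0,0]
After op 3 (+): stack=[6] mem=[0,0,0,0]
After op 4 (push 5): stack=[6,5] mem=[0,0,0,0]
After op 5 (STO M1): stack=[6] mem=[0,5,0,0]
After op 6 (RCL M2): stack=[6,0] mem=[0,5,0,0]
After op 7 (RCL M1): stack=[6,0,5] mem=[0,5,0,0]
After op 8 (swap): stack=[6,5,0] mem=[0,5,0,0]
After op 9 (swap): stack=[6,0,5] mem=[0,5,0,0]
After op 10 (STO M0): stack=[6,0] mem=[5,5,0,0]
After op 11 (STO M0): stack=[6] mem=[0,5,0,0]
After op 12 (push 8): stack=[6,8] mem=[0,5,0,0]

[6, 8]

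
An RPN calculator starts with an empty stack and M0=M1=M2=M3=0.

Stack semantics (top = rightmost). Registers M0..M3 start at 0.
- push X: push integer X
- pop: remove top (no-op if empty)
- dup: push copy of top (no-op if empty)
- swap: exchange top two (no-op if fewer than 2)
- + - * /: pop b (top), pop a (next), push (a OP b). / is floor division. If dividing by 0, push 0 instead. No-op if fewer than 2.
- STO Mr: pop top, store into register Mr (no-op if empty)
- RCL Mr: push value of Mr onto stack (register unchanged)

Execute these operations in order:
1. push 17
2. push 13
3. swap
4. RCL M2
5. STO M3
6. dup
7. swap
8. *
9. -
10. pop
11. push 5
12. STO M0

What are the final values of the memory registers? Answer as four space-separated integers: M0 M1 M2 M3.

Answer: 5 0 0 0

Derivation:
After op 1 (push 17): stack=[17] mem=[0,0,0,0]
After op 2 (push 13): stack=[17,13] mem=[0,0,0,0]
After op 3 (swap): stack=[13,17] mem=[0,0,0,0]
After op 4 (RCL M2): stack=[13,17,0] mem=[0,0,0,0]
After op 5 (STO M3): stack=[13,17] mem=[0,0,0,0]
After op 6 (dup): stack=[13,17,17] mem=[0,0,0,0]
After op 7 (swap): stack=[13,17,17] mem=[0,0,0,0]
After op 8 (*): stack=[13,289] mem=[0,0,0,0]
After op 9 (-): stack=[-276] mem=[0,0,0,0]
After op 10 (pop): stack=[empty] mem=[0,0,0,0]
After op 11 (push 5): stack=[5] mem=[0,0,0,0]
After op 12 (STO M0): stack=[empty] mem=[5,0,0,0]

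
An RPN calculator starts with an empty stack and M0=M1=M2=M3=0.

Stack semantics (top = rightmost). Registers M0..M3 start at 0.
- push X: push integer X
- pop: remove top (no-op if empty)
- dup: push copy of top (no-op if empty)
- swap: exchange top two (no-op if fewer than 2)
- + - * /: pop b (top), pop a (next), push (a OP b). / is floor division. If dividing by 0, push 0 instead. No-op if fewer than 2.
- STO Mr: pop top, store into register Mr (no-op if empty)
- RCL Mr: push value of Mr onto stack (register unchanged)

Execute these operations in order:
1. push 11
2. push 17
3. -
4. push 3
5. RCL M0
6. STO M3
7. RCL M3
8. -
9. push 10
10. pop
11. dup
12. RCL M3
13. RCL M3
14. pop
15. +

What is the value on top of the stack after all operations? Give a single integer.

After op 1 (push 11): stack=[11] mem=[0,0,0,0]
After op 2 (push 17): stack=[11,17] mem=[0,0,0,0]
After op 3 (-): stack=[-6] mem=[0,0,0,0]
After op 4 (push 3): stack=[-6,3] mem=[0,0,0,0]
After op 5 (RCL M0): stack=[-6,3,0] mem=[0,0,0,0]
After op 6 (STO M3): stack=[-6,3] mem=[0,0,0,0]
After op 7 (RCL M3): stack=[-6,3,0] mem=[0,0,0,0]
After op 8 (-): stack=[-6,3] mem=[0,0,0,0]
After op 9 (push 10): stack=[-6,3,10] mem=[0,0,0,0]
After op 10 (pop): stack=[-6,3] mem=[0,0,0,0]
After op 11 (dup): stack=[-6,3,3] mem=[0,0,0,0]
After op 12 (RCL M3): stack=[-6,3,3,0] mem=[0,0,0,0]
After op 13 (RCL M3): stack=[-6,3,3,0,0] mem=[0,0,0,0]
After op 14 (pop): stack=[-6,3,3,0] mem=[0,0,0,0]
After op 15 (+): stack=[-6,3,3] mem=[0,0,0,0]

Answer: 3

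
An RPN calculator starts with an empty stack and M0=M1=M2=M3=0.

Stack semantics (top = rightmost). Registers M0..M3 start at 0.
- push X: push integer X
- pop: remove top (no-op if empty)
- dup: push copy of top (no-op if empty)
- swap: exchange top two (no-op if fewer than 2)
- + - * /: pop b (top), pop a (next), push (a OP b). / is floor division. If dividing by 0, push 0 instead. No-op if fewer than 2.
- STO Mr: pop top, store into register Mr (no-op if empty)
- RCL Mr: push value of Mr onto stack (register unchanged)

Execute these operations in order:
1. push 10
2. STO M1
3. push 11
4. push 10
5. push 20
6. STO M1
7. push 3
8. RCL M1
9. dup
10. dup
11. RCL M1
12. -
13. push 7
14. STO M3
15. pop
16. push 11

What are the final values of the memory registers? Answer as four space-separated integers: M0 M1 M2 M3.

Answer: 0 20 0 7

Derivation:
After op 1 (push 10): stack=[10] mem=[0,0,0,0]
After op 2 (STO M1): stack=[empty] mem=[0,10,0,0]
After op 3 (push 11): stack=[11] mem=[0,10,0,0]
After op 4 (push 10): stack=[11,10] mem=[0,10,0,0]
After op 5 (push 20): stack=[11,10,20] mem=[0,10,0,0]
After op 6 (STO M1): stack=[11,10] mem=[0,20,0,0]
After op 7 (push 3): stack=[11,10,3] mem=[0,20,0,0]
After op 8 (RCL M1): stack=[11,10,3,20] mem=[0,20,0,0]
After op 9 (dup): stack=[11,10,3,20,20] mem=[0,20,0,0]
After op 10 (dup): stack=[11,10,3,20,20,20] mem=[0,20,0,0]
After op 11 (RCL M1): stack=[11,10,3,20,20,20,20] mem=[0,20,0,0]
After op 12 (-): stack=[11,10,3,20,20,0] mem=[0,20,0,0]
After op 13 (push 7): stack=[11,10,3,20,20,0,7] mem=[0,20,0,0]
After op 14 (STO M3): stack=[11,10,3,20,20,0] mem=[0,20,0,7]
After op 15 (pop): stack=[11,10,3,20,20] mem=[0,20,0,7]
After op 16 (push 11): stack=[11,10,3,20,20,11] mem=[0,20,0,7]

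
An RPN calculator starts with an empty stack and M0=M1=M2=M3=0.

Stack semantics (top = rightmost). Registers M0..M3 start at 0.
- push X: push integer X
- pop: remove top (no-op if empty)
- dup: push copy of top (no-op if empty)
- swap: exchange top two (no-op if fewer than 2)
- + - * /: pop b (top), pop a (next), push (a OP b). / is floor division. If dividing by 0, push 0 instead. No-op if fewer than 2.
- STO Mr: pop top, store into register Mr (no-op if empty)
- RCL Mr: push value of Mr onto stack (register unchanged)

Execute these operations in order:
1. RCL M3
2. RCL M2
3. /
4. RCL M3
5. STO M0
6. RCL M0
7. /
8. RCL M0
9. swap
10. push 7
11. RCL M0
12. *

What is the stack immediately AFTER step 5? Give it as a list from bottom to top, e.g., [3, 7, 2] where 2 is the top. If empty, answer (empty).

After op 1 (RCL M3): stack=[0] mem=[0,0,0,0]
After op 2 (RCL M2): stack=[0,0] mem=[0,0,0,0]
After op 3 (/): stack=[0] mem=[0,0,0,0]
After op 4 (RCL M3): stack=[0,0] mem=[0,0,0,0]
After op 5 (STO M0): stack=[0] mem=[0,0,0,0]

[0]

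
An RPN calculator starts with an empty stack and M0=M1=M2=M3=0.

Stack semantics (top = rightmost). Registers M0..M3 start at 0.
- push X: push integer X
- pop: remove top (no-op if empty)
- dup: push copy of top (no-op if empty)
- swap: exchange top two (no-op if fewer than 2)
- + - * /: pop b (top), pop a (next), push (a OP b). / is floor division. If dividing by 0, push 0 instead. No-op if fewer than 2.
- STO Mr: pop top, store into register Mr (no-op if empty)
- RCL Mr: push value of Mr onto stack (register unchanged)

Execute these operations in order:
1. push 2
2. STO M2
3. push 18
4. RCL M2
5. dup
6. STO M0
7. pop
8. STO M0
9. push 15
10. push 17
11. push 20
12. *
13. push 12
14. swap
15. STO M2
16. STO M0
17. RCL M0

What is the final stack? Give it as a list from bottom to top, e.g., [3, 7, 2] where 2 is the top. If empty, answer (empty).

After op 1 (push 2): stack=[2] mem=[0,0,0,0]
After op 2 (STO M2): stack=[empty] mem=[0,0,2,0]
After op 3 (push 18): stack=[18] mem=[0,0,2,0]
After op 4 (RCL M2): stack=[18,2] mem=[0,0,2,0]
After op 5 (dup): stack=[18,2,2] mem=[0,0,2,0]
After op 6 (STO M0): stack=[18,2] mem=[2,0,2,0]
After op 7 (pop): stack=[18] mem=[2,0,2,0]
After op 8 (STO M0): stack=[empty] mem=[18,0,2,0]
After op 9 (push 15): stack=[15] mem=[18,0,2,0]
After op 10 (push 17): stack=[15,17] mem=[18,0,2,0]
After op 11 (push 20): stack=[15,17,20] mem=[18,0,2,0]
After op 12 (*): stack=[15,340] mem=[18,0,2,0]
After op 13 (push 12): stack=[15,340,12] mem=[18,0,2,0]
After op 14 (swap): stack=[15,12,340] mem=[18,0,2,0]
After op 15 (STO M2): stack=[15,12] mem=[18,0,340,0]
After op 16 (STO M0): stack=[15] mem=[12,0,340,0]
After op 17 (RCL M0): stack=[15,12] mem=[12,0,340,0]

Answer: [15, 12]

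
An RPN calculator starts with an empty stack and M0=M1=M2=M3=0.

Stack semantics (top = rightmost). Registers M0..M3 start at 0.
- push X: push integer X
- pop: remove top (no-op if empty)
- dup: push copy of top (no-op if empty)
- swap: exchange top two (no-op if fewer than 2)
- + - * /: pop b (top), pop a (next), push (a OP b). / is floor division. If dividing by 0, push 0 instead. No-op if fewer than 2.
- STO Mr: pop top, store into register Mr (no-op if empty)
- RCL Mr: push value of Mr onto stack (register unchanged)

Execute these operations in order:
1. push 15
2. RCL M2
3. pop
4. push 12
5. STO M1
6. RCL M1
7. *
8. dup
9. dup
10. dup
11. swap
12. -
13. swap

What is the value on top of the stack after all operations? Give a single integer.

Answer: 180

Derivation:
After op 1 (push 15): stack=[15] mem=[0,0,0,0]
After op 2 (RCL M2): stack=[15,0] mem=[0,0,0,0]
After op 3 (pop): stack=[15] mem=[0,0,0,0]
After op 4 (push 12): stack=[15,12] mem=[0,0,0,0]
After op 5 (STO M1): stack=[15] mem=[0,12,0,0]
After op 6 (RCL M1): stack=[15,12] mem=[0,12,0,0]
After op 7 (*): stack=[180] mem=[0,12,0,0]
After op 8 (dup): stack=[180,180] mem=[0,12,0,0]
After op 9 (dup): stack=[180,180,180] mem=[0,12,0,0]
After op 10 (dup): stack=[180,180,180,180] mem=[0,12,0,0]
After op 11 (swap): stack=[180,180,180,180] mem=[0,12,0,0]
After op 12 (-): stack=[180,180,0] mem=[0,12,0,0]
After op 13 (swap): stack=[180,0,180] mem=[0,12,0,0]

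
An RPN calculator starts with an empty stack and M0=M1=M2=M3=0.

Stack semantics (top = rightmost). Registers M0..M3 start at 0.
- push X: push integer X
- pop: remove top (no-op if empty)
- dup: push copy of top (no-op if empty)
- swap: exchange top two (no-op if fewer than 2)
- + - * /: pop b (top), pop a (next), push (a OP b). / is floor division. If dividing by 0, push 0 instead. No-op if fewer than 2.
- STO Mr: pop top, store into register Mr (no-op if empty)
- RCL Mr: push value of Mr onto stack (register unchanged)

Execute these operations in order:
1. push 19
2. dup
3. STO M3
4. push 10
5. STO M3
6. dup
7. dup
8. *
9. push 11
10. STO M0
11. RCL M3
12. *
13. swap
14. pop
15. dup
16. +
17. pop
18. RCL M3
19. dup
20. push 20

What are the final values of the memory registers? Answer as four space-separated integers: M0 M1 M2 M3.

Answer: 11 0 0 10

Derivation:
After op 1 (push 19): stack=[19] mem=[0,0,0,0]
After op 2 (dup): stack=[19,19] mem=[0,0,0,0]
After op 3 (STO M3): stack=[19] mem=[0,0,0,19]
After op 4 (push 10): stack=[19,10] mem=[0,0,0,19]
After op 5 (STO M3): stack=[19] mem=[0,0,0,10]
After op 6 (dup): stack=[19,19] mem=[0,0,0,10]
After op 7 (dup): stack=[19,19,19] mem=[0,0,0,10]
After op 8 (*): stack=[19,361] mem=[0,0,0,10]
After op 9 (push 11): stack=[19,361,11] mem=[0,0,0,10]
After op 10 (STO M0): stack=[19,361] mem=[11,0,0,10]
After op 11 (RCL M3): stack=[19,361,10] mem=[11,0,0,10]
After op 12 (*): stack=[19,3610] mem=[11,0,0,10]
After op 13 (swap): stack=[3610,19] mem=[11,0,0,10]
After op 14 (pop): stack=[3610] mem=[11,0,0,10]
After op 15 (dup): stack=[3610,3610] mem=[11,0,0,10]
After op 16 (+): stack=[7220] mem=[11,0,0,10]
After op 17 (pop): stack=[empty] mem=[11,0,0,10]
After op 18 (RCL M3): stack=[10] mem=[11,0,0,10]
After op 19 (dup): stack=[10,10] mem=[11,0,0,10]
After op 20 (push 20): stack=[10,10,20] mem=[11,0,0,10]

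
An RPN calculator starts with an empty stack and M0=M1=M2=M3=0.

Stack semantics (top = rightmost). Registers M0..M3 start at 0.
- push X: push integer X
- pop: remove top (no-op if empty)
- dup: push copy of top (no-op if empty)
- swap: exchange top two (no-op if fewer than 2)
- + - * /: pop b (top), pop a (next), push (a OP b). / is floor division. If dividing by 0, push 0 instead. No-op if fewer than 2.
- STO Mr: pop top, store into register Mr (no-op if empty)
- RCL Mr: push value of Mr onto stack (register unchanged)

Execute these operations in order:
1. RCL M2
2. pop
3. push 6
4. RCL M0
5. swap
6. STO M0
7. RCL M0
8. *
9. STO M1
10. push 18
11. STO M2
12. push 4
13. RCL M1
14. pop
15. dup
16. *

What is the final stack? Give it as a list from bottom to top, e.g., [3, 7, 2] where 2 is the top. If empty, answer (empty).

Answer: [16]

Derivation:
After op 1 (RCL M2): stack=[0] mem=[0,0,0,0]
After op 2 (pop): stack=[empty] mem=[0,0,0,0]
After op 3 (push 6): stack=[6] mem=[0,0,0,0]
After op 4 (RCL M0): stack=[6,0] mem=[0,0,0,0]
After op 5 (swap): stack=[0,6] mem=[0,0,0,0]
After op 6 (STO M0): stack=[0] mem=[6,0,0,0]
After op 7 (RCL M0): stack=[0,6] mem=[6,0,0,0]
After op 8 (*): stack=[0] mem=[6,0,0,0]
After op 9 (STO M1): stack=[empty] mem=[6,0,0,0]
After op 10 (push 18): stack=[18] mem=[6,0,0,0]
After op 11 (STO M2): stack=[empty] mem=[6,0,18,0]
After op 12 (push 4): stack=[4] mem=[6,0,18,0]
After op 13 (RCL M1): stack=[4,0] mem=[6,0,18,0]
After op 14 (pop): stack=[4] mem=[6,0,18,0]
After op 15 (dup): stack=[4,4] mem=[6,0,18,0]
After op 16 (*): stack=[16] mem=[6,0,18,0]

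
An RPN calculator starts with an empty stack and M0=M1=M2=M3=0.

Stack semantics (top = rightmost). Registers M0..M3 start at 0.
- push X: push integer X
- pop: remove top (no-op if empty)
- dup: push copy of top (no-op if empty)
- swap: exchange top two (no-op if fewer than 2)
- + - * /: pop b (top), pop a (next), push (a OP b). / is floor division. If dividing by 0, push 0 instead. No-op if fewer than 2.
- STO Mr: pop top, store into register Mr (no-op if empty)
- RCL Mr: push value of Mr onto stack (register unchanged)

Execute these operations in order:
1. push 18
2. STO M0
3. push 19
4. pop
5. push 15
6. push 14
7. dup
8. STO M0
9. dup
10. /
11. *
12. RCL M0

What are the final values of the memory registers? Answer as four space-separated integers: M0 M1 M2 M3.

Answer: 14 0 0 0

Derivation:
After op 1 (push 18): stack=[18] mem=[0,0,0,0]
After op 2 (STO M0): stack=[empty] mem=[18,0,0,0]
After op 3 (push 19): stack=[19] mem=[18,0,0,0]
After op 4 (pop): stack=[empty] mem=[18,0,0,0]
After op 5 (push 15): stack=[15] mem=[18,0,0,0]
After op 6 (push 14): stack=[15,14] mem=[18,0,0,0]
After op 7 (dup): stack=[15,14,14] mem=[18,0,0,0]
After op 8 (STO M0): stack=[15,14] mem=[14,0,0,0]
After op 9 (dup): stack=[15,14,14] mem=[14,0,0,0]
After op 10 (/): stack=[15,1] mem=[14,0,0,0]
After op 11 (*): stack=[15] mem=[14,0,0,0]
After op 12 (RCL M0): stack=[15,14] mem=[14,0,0,0]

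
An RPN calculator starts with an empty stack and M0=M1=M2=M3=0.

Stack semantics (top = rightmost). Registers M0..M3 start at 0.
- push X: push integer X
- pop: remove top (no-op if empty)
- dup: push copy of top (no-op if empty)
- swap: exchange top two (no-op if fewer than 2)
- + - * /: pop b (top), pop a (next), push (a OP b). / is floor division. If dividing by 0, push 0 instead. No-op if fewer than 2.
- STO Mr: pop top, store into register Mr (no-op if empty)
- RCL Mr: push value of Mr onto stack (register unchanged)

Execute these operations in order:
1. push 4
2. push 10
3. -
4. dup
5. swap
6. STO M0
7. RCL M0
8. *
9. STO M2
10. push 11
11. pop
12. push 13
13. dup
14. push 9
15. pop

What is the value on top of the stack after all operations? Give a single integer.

After op 1 (push 4): stack=[4] mem=[0,0,0,0]
After op 2 (push 10): stack=[4,10] mem=[0,0,0,0]
After op 3 (-): stack=[-6] mem=[0,0,0,0]
After op 4 (dup): stack=[-6,-6] mem=[0,0,0,0]
After op 5 (swap): stack=[-6,-6] mem=[0,0,0,0]
After op 6 (STO M0): stack=[-6] mem=[-6,0,0,0]
After op 7 (RCL M0): stack=[-6,-6] mem=[-6,0,0,0]
After op 8 (*): stack=[36] mem=[-6,0,0,0]
After op 9 (STO M2): stack=[empty] mem=[-6,0,36,0]
After op 10 (push 11): stack=[11] mem=[-6,0,36,0]
After op 11 (pop): stack=[empty] mem=[-6,0,36,0]
After op 12 (push 13): stack=[13] mem=[-6,0,36,0]
After op 13 (dup): stack=[13,13] mem=[-6,0,36,0]
After op 14 (push 9): stack=[13,13,9] mem=[-6,0,36,0]
After op 15 (pop): stack=[13,13] mem=[-6,0,36,0]

Answer: 13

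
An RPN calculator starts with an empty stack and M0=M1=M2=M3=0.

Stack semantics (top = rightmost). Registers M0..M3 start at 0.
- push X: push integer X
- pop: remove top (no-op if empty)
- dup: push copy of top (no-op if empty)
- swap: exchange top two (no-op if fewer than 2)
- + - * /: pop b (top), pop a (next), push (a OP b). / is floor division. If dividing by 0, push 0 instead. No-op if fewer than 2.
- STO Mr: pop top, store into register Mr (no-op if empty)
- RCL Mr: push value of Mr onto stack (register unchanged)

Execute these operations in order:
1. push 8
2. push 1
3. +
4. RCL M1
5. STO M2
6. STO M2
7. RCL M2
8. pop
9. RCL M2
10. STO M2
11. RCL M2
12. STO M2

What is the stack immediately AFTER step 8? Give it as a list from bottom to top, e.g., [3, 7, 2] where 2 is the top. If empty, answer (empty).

After op 1 (push 8): stack=[8] mem=[0,0,0,0]
After op 2 (push 1): stack=[8,1] mem=[0,0,0,0]
After op 3 (+): stack=[9] mem=[0,0,0,0]
After op 4 (RCL M1): stack=[9,0] mem=[0,0,0,0]
After op 5 (STO M2): stack=[9] mem=[0,0,0,0]
After op 6 (STO M2): stack=[empty] mem=[0,0,9,0]
After op 7 (RCL M2): stack=[9] mem=[0,0,9,0]
After op 8 (pop): stack=[empty] mem=[0,0,9,0]

(empty)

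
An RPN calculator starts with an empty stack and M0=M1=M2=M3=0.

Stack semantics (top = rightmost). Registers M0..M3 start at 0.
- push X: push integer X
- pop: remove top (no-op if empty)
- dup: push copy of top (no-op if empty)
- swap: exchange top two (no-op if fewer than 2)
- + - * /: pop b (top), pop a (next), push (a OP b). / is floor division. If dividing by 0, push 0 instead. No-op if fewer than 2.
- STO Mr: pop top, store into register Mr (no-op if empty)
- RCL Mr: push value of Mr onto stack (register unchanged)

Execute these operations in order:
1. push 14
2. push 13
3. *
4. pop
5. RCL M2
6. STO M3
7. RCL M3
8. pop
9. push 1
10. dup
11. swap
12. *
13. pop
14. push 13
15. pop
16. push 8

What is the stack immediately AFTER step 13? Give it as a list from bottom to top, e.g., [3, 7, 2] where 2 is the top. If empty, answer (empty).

After op 1 (push 14): stack=[14] mem=[0,0,0,0]
After op 2 (push 13): stack=[14,13] mem=[0,0,0,0]
After op 3 (*): stack=[182] mem=[0,0,0,0]
After op 4 (pop): stack=[empty] mem=[0,0,0,0]
After op 5 (RCL M2): stack=[0] mem=[0,0,0,0]
After op 6 (STO M3): stack=[empty] mem=[0,0,0,0]
After op 7 (RCL M3): stack=[0] mem=[0,0,0,0]
After op 8 (pop): stack=[empty] mem=[0,0,0,0]
After op 9 (push 1): stack=[1] mem=[0,0,0,0]
After op 10 (dup): stack=[1,1] mem=[0,0,0,0]
After op 11 (swap): stack=[1,1] mem=[0,0,0,0]
After op 12 (*): stack=[1] mem=[0,0,0,0]
After op 13 (pop): stack=[empty] mem=[0,0,0,0]

(empty)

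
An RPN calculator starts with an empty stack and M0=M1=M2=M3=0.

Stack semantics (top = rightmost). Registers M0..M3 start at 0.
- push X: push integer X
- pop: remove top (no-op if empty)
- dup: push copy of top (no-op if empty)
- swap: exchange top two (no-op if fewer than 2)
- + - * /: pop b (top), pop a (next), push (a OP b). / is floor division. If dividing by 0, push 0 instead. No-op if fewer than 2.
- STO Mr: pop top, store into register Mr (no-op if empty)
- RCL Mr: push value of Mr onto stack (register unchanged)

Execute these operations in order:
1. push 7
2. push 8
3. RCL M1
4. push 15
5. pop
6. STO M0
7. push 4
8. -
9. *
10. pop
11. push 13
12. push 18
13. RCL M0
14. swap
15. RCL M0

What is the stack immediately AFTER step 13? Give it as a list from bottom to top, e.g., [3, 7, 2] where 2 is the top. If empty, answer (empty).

After op 1 (push 7): stack=[7] mem=[0,0,0,0]
After op 2 (push 8): stack=[7,8] mem=[0,0,0,0]
After op 3 (RCL M1): stack=[7,8,0] mem=[0,0,0,0]
After op 4 (push 15): stack=[7,8,0,15] mem=[0,0,0,0]
After op 5 (pop): stack=[7,8,0] mem=[0,0,0,0]
After op 6 (STO M0): stack=[7,8] mem=[0,0,0,0]
After op 7 (push 4): stack=[7,8,4] mem=[0,0,0,0]
After op 8 (-): stack=[7,4] mem=[0,0,0,0]
After op 9 (*): stack=[28] mem=[0,0,0,0]
After op 10 (pop): stack=[empty] mem=[0,0,0,0]
After op 11 (push 13): stack=[13] mem=[0,0,0,0]
After op 12 (push 18): stack=[13,18] mem=[0,0,0,0]
After op 13 (RCL M0): stack=[13,18,0] mem=[0,0,0,0]

[13, 18, 0]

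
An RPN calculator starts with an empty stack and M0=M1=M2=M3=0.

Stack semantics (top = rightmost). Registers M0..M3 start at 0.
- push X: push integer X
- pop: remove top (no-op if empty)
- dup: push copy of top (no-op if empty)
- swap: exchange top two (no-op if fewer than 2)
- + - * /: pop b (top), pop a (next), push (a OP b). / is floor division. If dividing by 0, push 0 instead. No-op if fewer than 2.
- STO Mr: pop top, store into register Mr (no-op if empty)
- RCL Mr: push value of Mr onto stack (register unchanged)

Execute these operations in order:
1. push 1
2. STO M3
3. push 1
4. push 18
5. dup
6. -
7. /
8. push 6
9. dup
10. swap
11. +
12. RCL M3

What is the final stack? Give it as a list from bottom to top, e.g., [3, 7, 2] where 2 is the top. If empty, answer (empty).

Answer: [0, 12, 1]

Derivation:
After op 1 (push 1): stack=[1] mem=[0,0,0,0]
After op 2 (STO M3): stack=[empty] mem=[0,0,0,1]
After op 3 (push 1): stack=[1] mem=[0,0,0,1]
After op 4 (push 18): stack=[1,18] mem=[0,0,0,1]
After op 5 (dup): stack=[1,18,18] mem=[0,0,0,1]
After op 6 (-): stack=[1,0] mem=[0,0,0,1]
After op 7 (/): stack=[0] mem=[0,0,0,1]
After op 8 (push 6): stack=[0,6] mem=[0,0,0,1]
After op 9 (dup): stack=[0,6,6] mem=[0,0,0,1]
After op 10 (swap): stack=[0,6,6] mem=[0,0,0,1]
After op 11 (+): stack=[0,12] mem=[0,0,0,1]
After op 12 (RCL M3): stack=[0,12,1] mem=[0,0,0,1]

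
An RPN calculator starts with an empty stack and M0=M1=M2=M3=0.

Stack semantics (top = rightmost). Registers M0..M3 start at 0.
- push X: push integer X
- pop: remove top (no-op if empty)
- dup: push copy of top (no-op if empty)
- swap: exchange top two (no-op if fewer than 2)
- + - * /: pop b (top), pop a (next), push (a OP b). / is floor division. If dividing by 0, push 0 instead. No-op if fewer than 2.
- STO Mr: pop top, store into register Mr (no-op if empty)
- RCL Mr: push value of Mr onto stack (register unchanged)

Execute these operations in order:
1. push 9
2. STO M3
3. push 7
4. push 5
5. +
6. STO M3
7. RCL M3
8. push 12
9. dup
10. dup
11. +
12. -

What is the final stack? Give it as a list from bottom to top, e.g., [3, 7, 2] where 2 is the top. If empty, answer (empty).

After op 1 (push 9): stack=[9] mem=[0,0,0,0]
After op 2 (STO M3): stack=[empty] mem=[0,0,0,9]
After op 3 (push 7): stack=[7] mem=[0,0,0,9]
After op 4 (push 5): stack=[7,5] mem=[0,0,0,9]
After op 5 (+): stack=[12] mem=[0,0,0,9]
After op 6 (STO M3): stack=[empty] mem=[0,0,0,12]
After op 7 (RCL M3): stack=[12] mem=[0,0,0,12]
After op 8 (push 12): stack=[12,12] mem=[0,0,0,12]
After op 9 (dup): stack=[12,12,12] mem=[0,0,0,12]
After op 10 (dup): stack=[12,12,12,12] mem=[0,0,0,12]
After op 11 (+): stack=[12,12,24] mem=[0,0,0,12]
After op 12 (-): stack=[12,-12] mem=[0,0,0,12]

Answer: [12, -12]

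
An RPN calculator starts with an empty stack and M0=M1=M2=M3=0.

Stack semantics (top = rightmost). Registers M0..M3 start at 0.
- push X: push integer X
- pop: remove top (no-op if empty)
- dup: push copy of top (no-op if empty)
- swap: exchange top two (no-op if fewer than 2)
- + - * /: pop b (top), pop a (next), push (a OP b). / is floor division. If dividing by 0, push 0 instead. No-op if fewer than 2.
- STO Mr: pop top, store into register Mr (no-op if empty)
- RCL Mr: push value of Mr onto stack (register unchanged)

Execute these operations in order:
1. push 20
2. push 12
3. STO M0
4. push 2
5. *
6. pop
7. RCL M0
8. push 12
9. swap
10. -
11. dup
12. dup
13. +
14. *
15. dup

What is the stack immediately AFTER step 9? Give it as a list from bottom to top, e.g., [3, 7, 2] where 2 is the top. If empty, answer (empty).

After op 1 (push 20): stack=[20] mem=[0,0,0,0]
After op 2 (push 12): stack=[20,12] mem=[0,0,0,0]
After op 3 (STO M0): stack=[20] mem=[12,0,0,0]
After op 4 (push 2): stack=[20,2] mem=[12,0,0,0]
After op 5 (*): stack=[40] mem=[12,0,0,0]
After op 6 (pop): stack=[empty] mem=[12,0,0,0]
After op 7 (RCL M0): stack=[12] mem=[12,0,0,0]
After op 8 (push 12): stack=[12,12] mem=[12,0,0,0]
After op 9 (swap): stack=[12,12] mem=[12,0,0,0]

[12, 12]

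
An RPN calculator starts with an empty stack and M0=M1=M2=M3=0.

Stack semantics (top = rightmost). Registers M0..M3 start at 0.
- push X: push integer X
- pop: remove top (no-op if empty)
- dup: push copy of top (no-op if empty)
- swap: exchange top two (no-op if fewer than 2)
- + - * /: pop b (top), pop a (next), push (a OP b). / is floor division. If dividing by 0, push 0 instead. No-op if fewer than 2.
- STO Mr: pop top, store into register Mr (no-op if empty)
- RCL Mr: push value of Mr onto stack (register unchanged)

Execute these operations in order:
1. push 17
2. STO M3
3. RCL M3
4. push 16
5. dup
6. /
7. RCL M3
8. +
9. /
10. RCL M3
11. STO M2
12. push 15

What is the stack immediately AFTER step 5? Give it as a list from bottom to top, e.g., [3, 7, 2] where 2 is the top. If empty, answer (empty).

After op 1 (push 17): stack=[17] mem=[0,0,0,0]
After op 2 (STO M3): stack=[empty] mem=[0,0,0,17]
After op 3 (RCL M3): stack=[17] mem=[0,0,0,17]
After op 4 (push 16): stack=[17,16] mem=[0,0,0,17]
After op 5 (dup): stack=[17,16,16] mem=[0,0,0,17]

[17, 16, 16]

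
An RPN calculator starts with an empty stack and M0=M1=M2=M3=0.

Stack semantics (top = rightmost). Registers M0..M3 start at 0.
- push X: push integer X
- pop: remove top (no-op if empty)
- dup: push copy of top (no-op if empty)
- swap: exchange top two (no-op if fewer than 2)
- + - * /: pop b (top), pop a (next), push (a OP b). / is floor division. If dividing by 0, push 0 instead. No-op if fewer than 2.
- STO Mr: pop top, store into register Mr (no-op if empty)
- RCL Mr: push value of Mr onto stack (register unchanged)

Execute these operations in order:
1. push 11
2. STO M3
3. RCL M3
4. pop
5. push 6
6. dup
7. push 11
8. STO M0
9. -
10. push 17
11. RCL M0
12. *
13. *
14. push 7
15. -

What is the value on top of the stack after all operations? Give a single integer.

Answer: -7

Derivation:
After op 1 (push 11): stack=[11] mem=[0,0,0,0]
After op 2 (STO M3): stack=[empty] mem=[0,0,0,11]
After op 3 (RCL M3): stack=[11] mem=[0,0,0,11]
After op 4 (pop): stack=[empty] mem=[0,0,0,11]
After op 5 (push 6): stack=[6] mem=[0,0,0,11]
After op 6 (dup): stack=[6,6] mem=[0,0,0,11]
After op 7 (push 11): stack=[6,6,11] mem=[0,0,0,11]
After op 8 (STO M0): stack=[6,6] mem=[11,0,0,11]
After op 9 (-): stack=[0] mem=[11,0,0,11]
After op 10 (push 17): stack=[0,17] mem=[11,0,0,11]
After op 11 (RCL M0): stack=[0,17,11] mem=[11,0,0,11]
After op 12 (*): stack=[0,187] mem=[11,0,0,11]
After op 13 (*): stack=[0] mem=[11,0,0,11]
After op 14 (push 7): stack=[0,7] mem=[11,0,0,11]
After op 15 (-): stack=[-7] mem=[11,0,0,11]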